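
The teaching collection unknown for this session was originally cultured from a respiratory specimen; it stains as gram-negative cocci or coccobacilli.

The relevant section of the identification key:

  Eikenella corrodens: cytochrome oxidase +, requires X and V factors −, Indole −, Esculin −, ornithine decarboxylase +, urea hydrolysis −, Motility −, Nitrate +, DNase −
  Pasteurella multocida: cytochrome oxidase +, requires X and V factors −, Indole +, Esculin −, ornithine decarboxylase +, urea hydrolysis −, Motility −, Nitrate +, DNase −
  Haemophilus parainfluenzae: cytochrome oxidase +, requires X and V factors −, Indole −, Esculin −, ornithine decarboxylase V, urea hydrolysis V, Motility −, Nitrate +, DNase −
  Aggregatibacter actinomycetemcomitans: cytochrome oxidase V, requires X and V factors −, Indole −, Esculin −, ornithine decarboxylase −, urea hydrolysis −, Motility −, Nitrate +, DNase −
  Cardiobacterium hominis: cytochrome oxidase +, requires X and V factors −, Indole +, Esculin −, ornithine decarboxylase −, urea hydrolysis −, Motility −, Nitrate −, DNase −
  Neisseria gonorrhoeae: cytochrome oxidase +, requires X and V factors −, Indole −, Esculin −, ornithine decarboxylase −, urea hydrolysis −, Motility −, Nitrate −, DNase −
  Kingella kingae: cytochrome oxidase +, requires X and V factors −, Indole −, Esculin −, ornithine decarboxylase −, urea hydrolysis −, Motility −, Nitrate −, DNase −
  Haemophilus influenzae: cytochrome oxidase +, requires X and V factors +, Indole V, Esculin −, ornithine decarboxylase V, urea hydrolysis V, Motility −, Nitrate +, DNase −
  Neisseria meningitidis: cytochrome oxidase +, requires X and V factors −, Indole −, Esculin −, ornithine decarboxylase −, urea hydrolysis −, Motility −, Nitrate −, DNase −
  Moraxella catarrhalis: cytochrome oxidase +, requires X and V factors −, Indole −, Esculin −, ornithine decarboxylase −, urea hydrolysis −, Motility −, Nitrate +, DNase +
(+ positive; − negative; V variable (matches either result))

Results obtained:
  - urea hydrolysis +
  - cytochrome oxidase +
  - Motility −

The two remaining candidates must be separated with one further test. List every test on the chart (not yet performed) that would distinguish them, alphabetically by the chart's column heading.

urea hydrolysis +: excludes 8 organisms — 2 left.
Motility −: all 2 remaining candidates are consistent.
cytochrome oxidase +: all 2 remaining candidates are consistent.
Two candidates remain: Haemophilus influenzae and Haemophilus parainfluenzae.
  requires X and V factors: Haemophilus influenzae +, Haemophilus parainfluenzae − — discriminates.
  Indole: V vs − — variable for at least one, does not separate.
  Esculin: − vs − — same for both, does not separate.
  ornithine decarboxylase: V vs V — variable for at least one, does not separate.
  Nitrate: + vs + — same for both, does not separate.
  DNase: − vs − — same for both, does not separate.

requires X and V factors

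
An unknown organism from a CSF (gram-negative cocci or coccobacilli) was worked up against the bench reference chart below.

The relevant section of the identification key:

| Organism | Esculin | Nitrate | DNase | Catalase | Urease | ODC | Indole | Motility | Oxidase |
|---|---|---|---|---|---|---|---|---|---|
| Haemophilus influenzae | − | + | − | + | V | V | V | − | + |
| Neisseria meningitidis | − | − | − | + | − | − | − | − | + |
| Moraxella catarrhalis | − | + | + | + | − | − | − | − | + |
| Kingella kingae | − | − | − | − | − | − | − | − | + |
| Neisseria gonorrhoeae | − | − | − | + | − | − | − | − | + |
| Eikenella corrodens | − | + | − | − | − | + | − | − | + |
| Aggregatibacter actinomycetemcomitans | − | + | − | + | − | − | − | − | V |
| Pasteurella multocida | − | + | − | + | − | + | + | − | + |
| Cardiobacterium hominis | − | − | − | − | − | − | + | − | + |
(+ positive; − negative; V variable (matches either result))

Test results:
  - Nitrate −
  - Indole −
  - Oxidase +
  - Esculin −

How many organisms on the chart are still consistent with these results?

Nitrate −: excludes 5 organisms — 4 left.
Oxidase +: all 4 remaining candidates are consistent.
Esculin −: all 4 remaining candidates are consistent.
Indole −: excludes Cardiobacterium hominis — 3 left.
Still consistent: Kingella kingae, Neisseria gonorrhoeae, Neisseria meningitidis.

3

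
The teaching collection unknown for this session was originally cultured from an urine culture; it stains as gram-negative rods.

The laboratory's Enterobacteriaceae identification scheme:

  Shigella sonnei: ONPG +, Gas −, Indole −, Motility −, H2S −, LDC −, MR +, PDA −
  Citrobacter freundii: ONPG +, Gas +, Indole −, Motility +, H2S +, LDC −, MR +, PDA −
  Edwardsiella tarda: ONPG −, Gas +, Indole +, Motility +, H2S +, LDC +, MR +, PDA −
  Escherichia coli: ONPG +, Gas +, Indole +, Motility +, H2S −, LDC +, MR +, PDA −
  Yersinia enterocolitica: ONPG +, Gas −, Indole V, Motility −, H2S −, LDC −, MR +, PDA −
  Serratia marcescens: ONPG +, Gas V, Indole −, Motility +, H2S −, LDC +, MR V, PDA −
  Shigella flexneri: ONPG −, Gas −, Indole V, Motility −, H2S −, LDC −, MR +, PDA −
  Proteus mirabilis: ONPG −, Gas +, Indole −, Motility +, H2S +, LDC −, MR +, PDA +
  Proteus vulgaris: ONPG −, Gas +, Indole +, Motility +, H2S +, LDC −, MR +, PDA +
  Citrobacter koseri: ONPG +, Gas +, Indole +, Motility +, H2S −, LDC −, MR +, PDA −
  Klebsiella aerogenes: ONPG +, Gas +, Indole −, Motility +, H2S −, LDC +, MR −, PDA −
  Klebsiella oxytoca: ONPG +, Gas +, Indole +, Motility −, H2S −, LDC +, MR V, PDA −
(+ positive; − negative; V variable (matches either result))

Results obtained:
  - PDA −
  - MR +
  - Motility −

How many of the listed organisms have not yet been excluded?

Motility −: excludes 8 organisms — 4 left.
PDA −: all 4 remaining candidates are consistent.
MR +: all 4 remaining candidates are consistent.
Still consistent: Klebsiella oxytoca, Shigella flexneri, Shigella sonnei, Yersinia enterocolitica.

4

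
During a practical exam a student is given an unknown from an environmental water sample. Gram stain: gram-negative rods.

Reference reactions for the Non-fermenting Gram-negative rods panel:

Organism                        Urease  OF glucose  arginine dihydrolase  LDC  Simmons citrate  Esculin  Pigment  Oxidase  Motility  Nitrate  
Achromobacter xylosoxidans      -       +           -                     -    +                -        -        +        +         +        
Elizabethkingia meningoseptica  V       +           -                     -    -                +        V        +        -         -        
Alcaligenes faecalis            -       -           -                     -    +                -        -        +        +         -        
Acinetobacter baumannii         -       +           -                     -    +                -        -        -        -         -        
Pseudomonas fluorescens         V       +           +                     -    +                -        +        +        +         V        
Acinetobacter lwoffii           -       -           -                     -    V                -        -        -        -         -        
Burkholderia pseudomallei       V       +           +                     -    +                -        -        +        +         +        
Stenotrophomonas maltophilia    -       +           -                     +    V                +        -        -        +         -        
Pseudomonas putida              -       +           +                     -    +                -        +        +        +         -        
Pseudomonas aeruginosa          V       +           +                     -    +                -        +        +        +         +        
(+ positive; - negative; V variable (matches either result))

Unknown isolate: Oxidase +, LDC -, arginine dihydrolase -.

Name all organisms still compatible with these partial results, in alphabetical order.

Achromobacter xylosoxidans, Alcaligenes faecalis, Elizabethkingia meningoseptica

LDC -: excludes Stenotrophomonas maltophilia — 9 left.
arginine dihydrolase -: excludes Pseudomonas fluorescens, Burkholderia pseudomallei, Pseudomonas putida, Pseudomonas aeruginosa — 5 left.
Oxidase +: excludes Acinetobacter baumannii, Acinetobacter lwoffii — 3 left.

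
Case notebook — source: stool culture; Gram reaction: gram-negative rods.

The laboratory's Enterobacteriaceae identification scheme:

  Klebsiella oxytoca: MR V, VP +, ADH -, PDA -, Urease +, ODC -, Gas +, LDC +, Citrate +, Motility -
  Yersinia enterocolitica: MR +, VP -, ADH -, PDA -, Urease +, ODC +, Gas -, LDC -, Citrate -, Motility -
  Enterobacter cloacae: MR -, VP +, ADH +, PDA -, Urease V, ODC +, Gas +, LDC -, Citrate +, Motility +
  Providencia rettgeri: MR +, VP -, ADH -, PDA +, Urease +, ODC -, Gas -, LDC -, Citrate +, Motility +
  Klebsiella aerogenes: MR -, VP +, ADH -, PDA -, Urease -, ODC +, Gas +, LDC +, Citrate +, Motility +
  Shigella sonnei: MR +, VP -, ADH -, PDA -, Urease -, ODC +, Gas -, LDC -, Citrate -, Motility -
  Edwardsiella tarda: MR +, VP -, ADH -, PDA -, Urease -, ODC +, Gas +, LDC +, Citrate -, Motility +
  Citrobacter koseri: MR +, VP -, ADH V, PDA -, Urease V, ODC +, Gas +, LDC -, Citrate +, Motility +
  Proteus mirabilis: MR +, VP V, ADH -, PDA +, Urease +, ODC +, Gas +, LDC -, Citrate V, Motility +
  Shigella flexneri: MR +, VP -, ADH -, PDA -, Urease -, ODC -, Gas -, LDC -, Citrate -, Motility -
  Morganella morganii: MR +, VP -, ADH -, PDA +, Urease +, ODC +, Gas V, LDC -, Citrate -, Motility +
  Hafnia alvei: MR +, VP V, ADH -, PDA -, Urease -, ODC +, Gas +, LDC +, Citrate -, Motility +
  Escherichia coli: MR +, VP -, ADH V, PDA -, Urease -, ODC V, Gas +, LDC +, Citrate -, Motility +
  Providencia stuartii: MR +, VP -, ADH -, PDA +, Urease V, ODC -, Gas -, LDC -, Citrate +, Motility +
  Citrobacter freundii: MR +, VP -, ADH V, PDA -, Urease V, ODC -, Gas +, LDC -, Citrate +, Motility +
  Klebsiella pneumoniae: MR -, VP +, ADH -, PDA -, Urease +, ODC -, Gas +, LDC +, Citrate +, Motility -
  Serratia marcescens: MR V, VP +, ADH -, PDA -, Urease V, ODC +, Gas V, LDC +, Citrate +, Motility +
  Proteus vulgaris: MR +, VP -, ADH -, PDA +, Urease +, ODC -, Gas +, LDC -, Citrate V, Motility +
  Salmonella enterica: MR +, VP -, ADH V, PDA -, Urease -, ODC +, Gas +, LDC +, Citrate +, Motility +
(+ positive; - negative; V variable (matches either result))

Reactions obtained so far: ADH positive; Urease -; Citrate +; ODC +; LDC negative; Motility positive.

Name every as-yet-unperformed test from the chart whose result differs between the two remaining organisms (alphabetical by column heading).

MR, VP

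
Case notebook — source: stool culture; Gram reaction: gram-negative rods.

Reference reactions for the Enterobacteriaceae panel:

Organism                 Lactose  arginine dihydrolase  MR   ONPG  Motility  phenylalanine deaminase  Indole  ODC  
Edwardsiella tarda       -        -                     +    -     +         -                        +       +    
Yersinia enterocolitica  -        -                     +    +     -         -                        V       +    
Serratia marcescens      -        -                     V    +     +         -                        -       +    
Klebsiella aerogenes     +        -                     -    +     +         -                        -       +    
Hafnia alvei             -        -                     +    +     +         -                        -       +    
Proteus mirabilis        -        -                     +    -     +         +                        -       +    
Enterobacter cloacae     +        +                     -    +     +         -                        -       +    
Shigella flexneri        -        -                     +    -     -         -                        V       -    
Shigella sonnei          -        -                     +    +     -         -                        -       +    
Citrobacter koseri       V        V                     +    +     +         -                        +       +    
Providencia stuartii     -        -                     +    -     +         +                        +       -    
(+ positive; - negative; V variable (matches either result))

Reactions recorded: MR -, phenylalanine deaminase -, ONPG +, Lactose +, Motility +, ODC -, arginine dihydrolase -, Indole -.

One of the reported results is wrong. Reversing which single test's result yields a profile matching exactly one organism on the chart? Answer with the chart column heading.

As reported, no row in the chart matches all 8 reactions.
Reversing Indole → still no organism matches.
Reversing MR → still no organism matches.
Reversing phenylalanine deaminase → still no organism matches.
Reversing ODC (to +) → unique match: Klebsiella aerogenes.
Reversing arginine dihydrolase → still no organism matches.
Reversing Lactose → still no organism matches.
Reversing ONPG → still no organism matches.
Reversing Motility → still no organism matches.

ODC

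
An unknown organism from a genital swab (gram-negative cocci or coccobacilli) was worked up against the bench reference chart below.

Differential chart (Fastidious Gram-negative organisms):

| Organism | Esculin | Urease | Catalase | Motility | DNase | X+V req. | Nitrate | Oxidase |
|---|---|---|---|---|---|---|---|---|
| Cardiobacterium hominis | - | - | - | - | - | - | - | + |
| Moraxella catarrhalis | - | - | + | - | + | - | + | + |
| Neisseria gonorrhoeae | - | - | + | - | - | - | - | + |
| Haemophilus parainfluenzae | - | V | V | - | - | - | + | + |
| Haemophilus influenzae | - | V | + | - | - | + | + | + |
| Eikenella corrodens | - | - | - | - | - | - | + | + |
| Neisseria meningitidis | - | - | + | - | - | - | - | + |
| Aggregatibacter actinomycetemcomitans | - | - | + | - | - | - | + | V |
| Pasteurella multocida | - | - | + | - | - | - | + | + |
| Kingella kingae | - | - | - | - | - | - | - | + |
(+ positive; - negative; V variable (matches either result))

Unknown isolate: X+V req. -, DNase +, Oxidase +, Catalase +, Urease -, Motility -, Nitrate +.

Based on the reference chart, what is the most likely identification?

Moraxella catarrhalis

Oxidase +: all 10 remaining candidates are consistent.
Urease -: all 10 remaining candidates are consistent.
DNase +: excludes 9 organisms — 1 left.
Motility -: the one remaining candidate is consistent.
X+V req. -: the one remaining candidate is consistent.
Catalase +: the one remaining candidate is consistent.
Nitrate +: the one remaining candidate is consistent.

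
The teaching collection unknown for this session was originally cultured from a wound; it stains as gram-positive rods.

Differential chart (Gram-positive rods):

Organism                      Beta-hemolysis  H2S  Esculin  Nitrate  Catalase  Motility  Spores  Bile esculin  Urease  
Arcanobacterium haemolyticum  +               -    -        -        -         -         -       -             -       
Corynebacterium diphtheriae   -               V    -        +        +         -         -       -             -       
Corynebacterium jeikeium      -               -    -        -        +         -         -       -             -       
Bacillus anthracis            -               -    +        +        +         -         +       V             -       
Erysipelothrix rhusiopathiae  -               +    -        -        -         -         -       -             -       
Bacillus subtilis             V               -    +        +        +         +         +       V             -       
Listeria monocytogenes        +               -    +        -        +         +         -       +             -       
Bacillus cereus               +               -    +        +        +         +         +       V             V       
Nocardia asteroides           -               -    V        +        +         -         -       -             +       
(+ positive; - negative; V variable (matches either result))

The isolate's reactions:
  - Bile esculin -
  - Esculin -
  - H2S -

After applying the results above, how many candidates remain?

4

Esculin -: excludes Bacillus anthracis, Bacillus subtilis, Listeria monocytogenes, Bacillus cereus — 5 left.
Bile esculin -: all 5 remaining candidates are consistent.
H2S -: excludes Erysipelothrix rhusiopathiae — 4 left.
Still consistent: Arcanobacterium haemolyticum, Corynebacterium diphtheriae, Corynebacterium jeikeium, Nocardia asteroides.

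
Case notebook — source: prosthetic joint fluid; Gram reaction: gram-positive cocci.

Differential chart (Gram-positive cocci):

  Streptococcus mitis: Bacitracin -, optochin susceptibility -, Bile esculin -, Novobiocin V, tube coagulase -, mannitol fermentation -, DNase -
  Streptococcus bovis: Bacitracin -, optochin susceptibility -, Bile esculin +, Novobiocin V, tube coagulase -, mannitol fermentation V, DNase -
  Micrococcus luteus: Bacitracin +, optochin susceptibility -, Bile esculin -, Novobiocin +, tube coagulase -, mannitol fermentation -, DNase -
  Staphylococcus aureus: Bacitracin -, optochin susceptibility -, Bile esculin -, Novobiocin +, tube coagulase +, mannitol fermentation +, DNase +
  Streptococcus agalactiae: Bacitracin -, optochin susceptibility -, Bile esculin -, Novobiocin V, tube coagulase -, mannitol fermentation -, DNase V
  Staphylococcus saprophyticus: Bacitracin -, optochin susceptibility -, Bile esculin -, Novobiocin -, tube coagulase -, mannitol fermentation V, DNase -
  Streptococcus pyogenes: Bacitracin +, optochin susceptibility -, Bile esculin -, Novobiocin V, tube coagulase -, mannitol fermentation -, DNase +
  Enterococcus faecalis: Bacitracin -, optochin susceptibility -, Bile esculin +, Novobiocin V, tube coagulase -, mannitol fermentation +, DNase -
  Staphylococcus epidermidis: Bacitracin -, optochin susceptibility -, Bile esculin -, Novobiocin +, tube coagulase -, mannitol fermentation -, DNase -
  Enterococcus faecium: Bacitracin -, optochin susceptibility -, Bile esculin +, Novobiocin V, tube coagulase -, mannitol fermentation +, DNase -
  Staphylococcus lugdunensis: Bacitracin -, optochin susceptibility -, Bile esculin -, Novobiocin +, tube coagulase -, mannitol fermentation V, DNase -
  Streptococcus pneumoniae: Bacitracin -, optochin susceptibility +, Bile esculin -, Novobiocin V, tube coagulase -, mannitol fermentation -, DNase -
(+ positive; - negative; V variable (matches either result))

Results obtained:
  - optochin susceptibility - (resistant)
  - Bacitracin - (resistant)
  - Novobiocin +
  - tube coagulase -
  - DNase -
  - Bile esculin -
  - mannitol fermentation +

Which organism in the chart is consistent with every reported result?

Staphylococcus lugdunensis

mannitol fermentation +: excludes 6 organisms — 6 left.
optochin susceptibility -: all 6 remaining candidates are consistent.
tube coagulase -: excludes Staphylococcus aureus — 5 left.
Bacitracin -: all 5 remaining candidates are consistent.
Novobiocin +: excludes Staphylococcus saprophyticus — 4 left.
Bile esculin -: excludes Streptococcus bovis, Enterococcus faecalis, Enterococcus faecium — 1 left.
DNase -: the one remaining candidate is consistent.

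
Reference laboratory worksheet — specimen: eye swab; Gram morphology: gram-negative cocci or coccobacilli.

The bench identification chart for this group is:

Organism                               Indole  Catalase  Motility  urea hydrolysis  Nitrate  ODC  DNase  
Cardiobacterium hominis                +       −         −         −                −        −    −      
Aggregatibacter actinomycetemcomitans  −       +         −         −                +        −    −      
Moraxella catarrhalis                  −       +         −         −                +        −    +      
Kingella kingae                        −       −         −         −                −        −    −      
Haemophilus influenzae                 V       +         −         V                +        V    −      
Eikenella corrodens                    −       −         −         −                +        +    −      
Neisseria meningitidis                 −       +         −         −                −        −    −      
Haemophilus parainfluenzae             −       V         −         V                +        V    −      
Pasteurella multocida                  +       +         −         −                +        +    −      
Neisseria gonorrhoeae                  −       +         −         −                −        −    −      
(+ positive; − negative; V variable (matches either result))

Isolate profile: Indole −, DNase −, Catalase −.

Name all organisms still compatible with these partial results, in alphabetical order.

DNase −: excludes Moraxella catarrhalis — 9 left.
Catalase −: excludes 5 organisms — 4 left.
Indole −: excludes Cardiobacterium hominis — 3 left.

Eikenella corrodens, Haemophilus parainfluenzae, Kingella kingae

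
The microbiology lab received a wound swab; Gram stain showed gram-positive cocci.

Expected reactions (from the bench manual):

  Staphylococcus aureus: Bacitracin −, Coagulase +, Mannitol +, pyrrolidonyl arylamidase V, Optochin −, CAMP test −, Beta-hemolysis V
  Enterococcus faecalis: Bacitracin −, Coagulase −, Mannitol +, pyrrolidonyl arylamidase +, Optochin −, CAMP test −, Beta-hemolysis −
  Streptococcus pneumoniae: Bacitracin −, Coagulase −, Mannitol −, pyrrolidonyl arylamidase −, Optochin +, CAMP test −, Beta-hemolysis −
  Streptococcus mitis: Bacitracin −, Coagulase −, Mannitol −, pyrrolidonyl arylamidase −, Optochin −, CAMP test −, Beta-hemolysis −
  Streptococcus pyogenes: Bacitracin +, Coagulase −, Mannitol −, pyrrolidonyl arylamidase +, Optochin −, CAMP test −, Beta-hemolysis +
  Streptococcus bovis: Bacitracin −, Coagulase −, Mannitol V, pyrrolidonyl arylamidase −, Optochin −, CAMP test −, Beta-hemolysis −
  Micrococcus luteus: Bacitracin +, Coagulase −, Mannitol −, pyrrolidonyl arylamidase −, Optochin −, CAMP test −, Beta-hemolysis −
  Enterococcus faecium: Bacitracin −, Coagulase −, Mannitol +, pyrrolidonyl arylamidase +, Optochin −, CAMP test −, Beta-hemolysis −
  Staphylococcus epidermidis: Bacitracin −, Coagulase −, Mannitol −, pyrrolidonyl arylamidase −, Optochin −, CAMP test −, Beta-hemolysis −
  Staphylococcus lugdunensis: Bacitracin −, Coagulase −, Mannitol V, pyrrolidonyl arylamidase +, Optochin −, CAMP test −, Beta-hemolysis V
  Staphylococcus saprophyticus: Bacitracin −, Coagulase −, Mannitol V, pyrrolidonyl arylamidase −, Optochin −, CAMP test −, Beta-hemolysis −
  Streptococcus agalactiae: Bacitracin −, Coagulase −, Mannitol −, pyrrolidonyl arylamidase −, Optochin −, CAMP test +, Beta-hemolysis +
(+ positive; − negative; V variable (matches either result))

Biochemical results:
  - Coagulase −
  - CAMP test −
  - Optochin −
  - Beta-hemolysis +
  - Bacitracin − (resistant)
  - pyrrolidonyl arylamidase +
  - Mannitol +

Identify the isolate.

Coagulase −: excludes Staphylococcus aureus — 11 left.
Bacitracin −: excludes Streptococcus pyogenes, Micrococcus luteus — 9 left.
Optochin −: excludes Streptococcus pneumoniae — 8 left.
CAMP test −: excludes Streptococcus agalactiae — 7 left.
Mannitol +: excludes Streptococcus mitis, Staphylococcus epidermidis — 5 left.
Beta-hemolysis +: excludes Enterococcus faecalis, Streptococcus bovis, Enterococcus faecium, Staphylococcus saprophyticus — 1 left.
pyrrolidonyl arylamidase +: the one remaining candidate is consistent.

Staphylococcus lugdunensis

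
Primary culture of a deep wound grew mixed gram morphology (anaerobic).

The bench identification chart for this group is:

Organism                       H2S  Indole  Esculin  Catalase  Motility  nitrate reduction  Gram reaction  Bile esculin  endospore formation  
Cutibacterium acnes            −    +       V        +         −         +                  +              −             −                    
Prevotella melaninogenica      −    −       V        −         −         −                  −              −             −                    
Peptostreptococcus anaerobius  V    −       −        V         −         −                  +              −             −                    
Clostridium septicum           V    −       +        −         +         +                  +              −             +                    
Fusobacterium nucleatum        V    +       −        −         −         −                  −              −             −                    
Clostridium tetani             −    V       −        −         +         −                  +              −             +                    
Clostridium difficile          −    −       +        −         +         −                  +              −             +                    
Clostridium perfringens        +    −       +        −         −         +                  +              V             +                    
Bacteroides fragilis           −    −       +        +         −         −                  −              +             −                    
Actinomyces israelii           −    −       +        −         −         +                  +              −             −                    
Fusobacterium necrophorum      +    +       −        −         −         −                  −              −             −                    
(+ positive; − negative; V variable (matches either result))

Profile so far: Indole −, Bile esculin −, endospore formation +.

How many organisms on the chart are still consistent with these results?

endospore formation +: excludes 7 organisms — 4 left.
Bile esculin −: all 4 remaining candidates are consistent.
Indole −: all 4 remaining candidates are consistent.
Still consistent: Clostridium difficile, Clostridium perfringens, Clostridium septicum, Clostridium tetani.

4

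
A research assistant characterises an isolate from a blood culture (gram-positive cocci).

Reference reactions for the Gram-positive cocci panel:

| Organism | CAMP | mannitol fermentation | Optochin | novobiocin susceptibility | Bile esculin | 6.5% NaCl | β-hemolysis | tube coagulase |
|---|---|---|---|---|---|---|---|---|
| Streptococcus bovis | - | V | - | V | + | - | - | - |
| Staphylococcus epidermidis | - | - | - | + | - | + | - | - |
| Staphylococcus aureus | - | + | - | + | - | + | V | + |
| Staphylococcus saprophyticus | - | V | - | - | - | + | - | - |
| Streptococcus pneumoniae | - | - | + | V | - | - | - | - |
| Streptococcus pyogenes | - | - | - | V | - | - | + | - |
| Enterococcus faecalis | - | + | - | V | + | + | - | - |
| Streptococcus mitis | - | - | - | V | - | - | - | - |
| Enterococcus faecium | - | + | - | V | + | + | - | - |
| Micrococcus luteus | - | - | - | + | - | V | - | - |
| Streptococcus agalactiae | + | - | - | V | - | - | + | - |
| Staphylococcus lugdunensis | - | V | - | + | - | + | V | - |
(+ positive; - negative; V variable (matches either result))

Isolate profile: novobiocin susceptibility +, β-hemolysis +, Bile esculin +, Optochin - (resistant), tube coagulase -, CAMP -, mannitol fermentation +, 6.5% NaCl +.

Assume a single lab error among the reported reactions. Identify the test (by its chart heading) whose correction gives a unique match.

Bile esculin

As reported, no row in the chart matches all 8 reactions.
Reversing CAMP → still no organism matches.
Reversing Bile esculin (to -) → unique match: Staphylococcus lugdunensis.
Reversing 6.5% NaCl → still no organism matches.
Reversing tube coagulase → still no organism matches.
Reversing novobiocin susceptibility → still no organism matches.
Reversing mannitol fermentation → still no organism matches.
Reversing Optochin → still no organism matches.
Reversing β-hemolysis → 2 organisms match (not unique).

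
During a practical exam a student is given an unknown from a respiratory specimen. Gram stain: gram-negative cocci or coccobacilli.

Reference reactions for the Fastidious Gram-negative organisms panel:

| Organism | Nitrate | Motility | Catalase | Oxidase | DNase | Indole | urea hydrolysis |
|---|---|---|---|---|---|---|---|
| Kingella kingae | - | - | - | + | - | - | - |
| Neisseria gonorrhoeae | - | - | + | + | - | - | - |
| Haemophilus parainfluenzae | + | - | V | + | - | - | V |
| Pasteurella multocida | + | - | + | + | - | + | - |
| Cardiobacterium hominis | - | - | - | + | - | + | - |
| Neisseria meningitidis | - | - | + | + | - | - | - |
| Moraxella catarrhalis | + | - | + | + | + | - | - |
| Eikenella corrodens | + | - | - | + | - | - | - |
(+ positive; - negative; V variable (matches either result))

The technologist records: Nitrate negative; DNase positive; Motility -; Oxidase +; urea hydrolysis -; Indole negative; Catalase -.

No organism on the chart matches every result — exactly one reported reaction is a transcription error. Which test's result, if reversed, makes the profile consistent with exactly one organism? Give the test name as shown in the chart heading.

As reported, no row in the chart matches all 7 reactions.
Reversing Nitrate → still no organism matches.
Reversing Catalase → still no organism matches.
Reversing DNase (to -) → unique match: Kingella kingae.
Reversing Motility → still no organism matches.
Reversing urea hydrolysis → still no organism matches.
Reversing Oxidase → still no organism matches.
Reversing Indole → still no organism matches.

DNase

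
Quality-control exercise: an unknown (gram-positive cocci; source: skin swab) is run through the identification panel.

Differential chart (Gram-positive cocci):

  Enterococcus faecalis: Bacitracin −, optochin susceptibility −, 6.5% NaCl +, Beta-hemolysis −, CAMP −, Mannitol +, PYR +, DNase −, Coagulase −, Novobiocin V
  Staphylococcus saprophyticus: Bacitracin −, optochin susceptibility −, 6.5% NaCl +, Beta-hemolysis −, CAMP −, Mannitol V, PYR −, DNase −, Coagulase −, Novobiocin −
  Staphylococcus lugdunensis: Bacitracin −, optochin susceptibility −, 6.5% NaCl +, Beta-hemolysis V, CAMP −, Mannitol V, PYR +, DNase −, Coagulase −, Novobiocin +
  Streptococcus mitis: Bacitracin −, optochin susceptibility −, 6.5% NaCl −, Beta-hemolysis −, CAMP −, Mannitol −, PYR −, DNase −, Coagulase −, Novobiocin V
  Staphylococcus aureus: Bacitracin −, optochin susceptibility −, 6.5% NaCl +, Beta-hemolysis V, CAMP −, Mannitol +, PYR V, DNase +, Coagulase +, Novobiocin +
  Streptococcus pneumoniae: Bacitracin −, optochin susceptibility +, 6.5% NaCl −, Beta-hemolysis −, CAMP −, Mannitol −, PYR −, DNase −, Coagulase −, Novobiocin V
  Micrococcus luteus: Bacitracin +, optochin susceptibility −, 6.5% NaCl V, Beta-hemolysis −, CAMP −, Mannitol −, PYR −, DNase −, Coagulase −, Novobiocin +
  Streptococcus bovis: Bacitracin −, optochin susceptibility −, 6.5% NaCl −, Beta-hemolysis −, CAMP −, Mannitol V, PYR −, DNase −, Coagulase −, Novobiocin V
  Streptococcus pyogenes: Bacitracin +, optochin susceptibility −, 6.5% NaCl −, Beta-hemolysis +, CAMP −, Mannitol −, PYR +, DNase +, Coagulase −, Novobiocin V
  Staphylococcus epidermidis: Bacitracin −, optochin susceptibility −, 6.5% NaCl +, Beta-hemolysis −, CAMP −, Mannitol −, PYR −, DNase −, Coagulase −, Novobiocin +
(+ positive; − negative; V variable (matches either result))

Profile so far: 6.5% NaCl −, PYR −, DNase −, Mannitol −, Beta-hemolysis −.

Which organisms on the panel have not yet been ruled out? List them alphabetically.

Micrococcus luteus, Streptococcus bovis, Streptococcus mitis, Streptococcus pneumoniae

PYR −: excludes Enterococcus faecalis, Staphylococcus lugdunensis, Streptococcus pyogenes — 7 left.
Beta-hemolysis −: all 7 remaining candidates are consistent.
DNase −: excludes Staphylococcus aureus — 6 left.
Mannitol −: all 6 remaining candidates are consistent.
6.5% NaCl −: excludes Staphylococcus saprophyticus, Staphylococcus epidermidis — 4 left.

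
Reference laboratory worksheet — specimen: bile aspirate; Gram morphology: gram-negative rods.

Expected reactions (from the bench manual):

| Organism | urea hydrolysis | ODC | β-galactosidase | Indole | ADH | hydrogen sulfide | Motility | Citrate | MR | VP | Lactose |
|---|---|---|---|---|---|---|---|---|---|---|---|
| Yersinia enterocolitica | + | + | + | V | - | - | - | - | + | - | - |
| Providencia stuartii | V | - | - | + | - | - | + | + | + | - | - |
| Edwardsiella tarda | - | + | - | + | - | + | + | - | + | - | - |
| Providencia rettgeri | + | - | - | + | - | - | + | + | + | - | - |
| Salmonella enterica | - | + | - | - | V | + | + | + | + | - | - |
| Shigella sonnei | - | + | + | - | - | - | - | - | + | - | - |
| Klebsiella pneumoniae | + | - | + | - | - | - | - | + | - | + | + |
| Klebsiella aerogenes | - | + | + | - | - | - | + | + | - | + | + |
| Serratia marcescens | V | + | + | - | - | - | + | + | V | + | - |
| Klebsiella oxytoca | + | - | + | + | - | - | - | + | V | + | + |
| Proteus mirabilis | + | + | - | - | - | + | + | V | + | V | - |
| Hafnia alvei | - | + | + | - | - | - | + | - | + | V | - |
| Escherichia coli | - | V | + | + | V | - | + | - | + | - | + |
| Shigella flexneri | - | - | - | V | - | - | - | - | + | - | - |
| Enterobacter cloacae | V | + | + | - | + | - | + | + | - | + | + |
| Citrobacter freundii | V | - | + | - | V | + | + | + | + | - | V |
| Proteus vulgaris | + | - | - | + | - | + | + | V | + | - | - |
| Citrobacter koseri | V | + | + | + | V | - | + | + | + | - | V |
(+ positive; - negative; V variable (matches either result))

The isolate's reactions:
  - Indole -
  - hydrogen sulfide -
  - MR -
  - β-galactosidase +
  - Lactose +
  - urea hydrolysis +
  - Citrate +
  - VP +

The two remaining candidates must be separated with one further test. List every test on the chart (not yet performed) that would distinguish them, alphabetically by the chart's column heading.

ADH, Motility, ODC

Indole -: excludes 7 organisms — 11 left.
Citrate +: excludes Yersinia enterocolitica, Shigella sonnei, Hafnia alvei, Shigella flexneri — 7 left.
β-galactosidase +: excludes Salmonella enterica, Proteus mirabilis — 5 left.
MR -: excludes Citrobacter freundii — 4 left.
VP +: all 4 remaining candidates are consistent.
Lactose +: excludes Serratia marcescens — 3 left.
hydrogen sulfide -: all 3 remaining candidates are consistent.
urea hydrolysis +: excludes Klebsiella aerogenes — 2 left.
Two candidates remain: Enterobacter cloacae and Klebsiella pneumoniae.
  ODC: Enterobacter cloacae +, Klebsiella pneumoniae - — discriminates.
  ADH: Enterobacter cloacae +, Klebsiella pneumoniae - — discriminates.
  Motility: Enterobacter cloacae +, Klebsiella pneumoniae - — discriminates.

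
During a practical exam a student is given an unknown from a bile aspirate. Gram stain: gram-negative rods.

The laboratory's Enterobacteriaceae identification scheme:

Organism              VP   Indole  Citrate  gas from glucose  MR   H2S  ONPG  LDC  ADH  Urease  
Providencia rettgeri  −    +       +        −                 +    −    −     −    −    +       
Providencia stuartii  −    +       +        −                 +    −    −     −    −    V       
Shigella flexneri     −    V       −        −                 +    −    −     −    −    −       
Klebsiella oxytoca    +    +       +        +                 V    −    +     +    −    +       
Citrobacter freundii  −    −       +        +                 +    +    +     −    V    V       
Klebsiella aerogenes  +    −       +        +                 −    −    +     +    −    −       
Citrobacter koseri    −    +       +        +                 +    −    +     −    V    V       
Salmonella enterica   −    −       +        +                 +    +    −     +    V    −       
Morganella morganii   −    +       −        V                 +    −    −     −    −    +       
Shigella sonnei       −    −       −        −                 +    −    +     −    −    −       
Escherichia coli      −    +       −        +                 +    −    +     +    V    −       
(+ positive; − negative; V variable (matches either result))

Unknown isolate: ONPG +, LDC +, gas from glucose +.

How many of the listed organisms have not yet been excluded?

LDC +: excludes 7 organisms — 4 left.
ONPG +: excludes Salmonella enterica — 3 left.
gas from glucose +: all 3 remaining candidates are consistent.
Still consistent: Escherichia coli, Klebsiella aerogenes, Klebsiella oxytoca.

3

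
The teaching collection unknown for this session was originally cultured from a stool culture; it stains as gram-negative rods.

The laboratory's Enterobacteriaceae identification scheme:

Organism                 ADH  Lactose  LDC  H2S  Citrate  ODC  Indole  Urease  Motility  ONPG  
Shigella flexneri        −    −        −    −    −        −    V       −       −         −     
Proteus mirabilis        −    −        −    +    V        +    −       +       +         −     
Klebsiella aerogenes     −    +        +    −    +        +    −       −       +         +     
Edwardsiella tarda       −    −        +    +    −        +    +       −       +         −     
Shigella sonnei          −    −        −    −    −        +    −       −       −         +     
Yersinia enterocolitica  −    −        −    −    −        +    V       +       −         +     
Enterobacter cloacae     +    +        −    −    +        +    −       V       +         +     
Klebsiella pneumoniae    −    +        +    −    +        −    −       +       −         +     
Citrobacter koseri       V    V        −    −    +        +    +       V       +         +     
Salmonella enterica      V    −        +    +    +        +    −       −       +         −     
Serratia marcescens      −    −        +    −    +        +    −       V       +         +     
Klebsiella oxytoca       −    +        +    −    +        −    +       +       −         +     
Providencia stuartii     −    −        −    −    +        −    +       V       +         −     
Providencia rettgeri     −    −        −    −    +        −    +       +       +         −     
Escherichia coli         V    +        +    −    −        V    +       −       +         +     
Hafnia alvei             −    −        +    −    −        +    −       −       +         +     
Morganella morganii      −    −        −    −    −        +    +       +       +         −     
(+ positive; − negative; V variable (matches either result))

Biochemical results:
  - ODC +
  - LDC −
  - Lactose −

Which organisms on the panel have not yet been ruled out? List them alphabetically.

Citrobacter koseri, Morganella morganii, Proteus mirabilis, Shigella sonnei, Yersinia enterocolitica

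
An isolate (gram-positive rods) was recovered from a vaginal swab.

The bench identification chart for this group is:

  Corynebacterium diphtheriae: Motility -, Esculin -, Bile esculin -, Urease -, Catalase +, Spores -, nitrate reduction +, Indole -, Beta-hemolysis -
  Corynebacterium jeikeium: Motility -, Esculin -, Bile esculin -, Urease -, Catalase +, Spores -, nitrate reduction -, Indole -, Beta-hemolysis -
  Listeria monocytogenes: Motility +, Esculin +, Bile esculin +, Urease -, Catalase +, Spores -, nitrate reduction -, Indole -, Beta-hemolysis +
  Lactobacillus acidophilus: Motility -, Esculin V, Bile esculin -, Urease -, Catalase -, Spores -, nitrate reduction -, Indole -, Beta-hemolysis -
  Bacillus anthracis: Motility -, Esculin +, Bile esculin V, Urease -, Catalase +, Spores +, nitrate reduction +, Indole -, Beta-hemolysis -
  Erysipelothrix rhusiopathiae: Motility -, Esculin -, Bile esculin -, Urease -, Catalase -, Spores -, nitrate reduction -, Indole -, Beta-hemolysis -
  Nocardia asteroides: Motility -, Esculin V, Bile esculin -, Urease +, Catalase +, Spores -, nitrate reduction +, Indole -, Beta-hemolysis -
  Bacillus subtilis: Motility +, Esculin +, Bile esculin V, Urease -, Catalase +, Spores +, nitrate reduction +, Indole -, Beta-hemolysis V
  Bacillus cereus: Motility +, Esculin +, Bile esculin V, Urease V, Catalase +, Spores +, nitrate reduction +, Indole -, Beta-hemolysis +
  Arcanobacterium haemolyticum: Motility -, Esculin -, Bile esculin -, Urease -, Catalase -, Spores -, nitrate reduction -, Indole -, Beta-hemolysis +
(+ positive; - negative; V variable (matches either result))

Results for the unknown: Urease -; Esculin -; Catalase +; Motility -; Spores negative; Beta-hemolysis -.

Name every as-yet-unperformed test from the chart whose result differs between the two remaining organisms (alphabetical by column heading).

Beta-hemolysis -: excludes Listeria monocytogenes, Bacillus cereus, Arcanobacterium haemolyticum — 7 left.
Motility -: excludes Bacillus subtilis — 6 left.
Esculin -: excludes Bacillus anthracis — 5 left.
Catalase +: excludes Lactobacillus acidophilus, Erysipelothrix rhusiopathiae — 3 left.
Spores -: all 3 remaining candidates are consistent.
Urease -: excludes Nocardia asteroides — 2 left.
Two candidates remain: Corynebacterium diphtheriae and Corynebacterium jeikeium.
  Bile esculin: - vs - — same for both, does not separate.
  nitrate reduction: Corynebacterium diphtheriae +, Corynebacterium jeikeium - — discriminates.
  Indole: - vs - — same for both, does not separate.

nitrate reduction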